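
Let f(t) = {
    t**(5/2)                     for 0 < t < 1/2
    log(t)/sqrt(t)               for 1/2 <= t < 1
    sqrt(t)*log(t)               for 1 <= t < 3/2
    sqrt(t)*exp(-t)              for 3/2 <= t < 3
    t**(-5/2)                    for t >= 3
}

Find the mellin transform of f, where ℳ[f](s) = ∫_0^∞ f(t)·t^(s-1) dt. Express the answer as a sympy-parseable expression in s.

reversing the shared t-power: t**2 on [0, 1/2); log(t)/t on [1/2, 1); log(t) on [1, 3/2); …
f breaks at 1/2, 1, 3/2, 3 into 5 integrals to sum
∫ over [0, 1/2) of t**(5/2)·t^(s-1) joins the sum
segment [1/2, 1) carries log(t)/sqrt(t); integrate it
over [1, 3/2), the kernel integral of sqrt(t)*log(t) enters the sum
piece [3/2, 3): integrate sqrt(t)*exp(-t) against the kernel
between 3 and ∞ the integrand is t**(-5/2)·t^(s-1)

2**(-s - 1/2)*(108*2**(s + 1/2)*(-2*s + (s + 1/2)**2)*(s - 5/2)*(s + 1/2)**2*(s + 5/2)*uppergamma(s + 1/2, 3/2) - 108*2**(s + 1/2)*(-2*s + (s + 1/2)**2)*(s - 5/2)*(s + 1/2)**2*(s + 5/2)*uppergamma(s + 1/2, 3) + 108*2**(s + 1/2)*(-2*s + (s + 1/2)**2)*(s - 5/2)*(s + 5/2) - 108*2**(s + 1/2)*(s - 5/2)*(s + 1/2)**2*(s + 5/2) - 108*3**(s + 1/2)*(-2*s + (s + 1/2)**2)*(s - 5/2)*(s + 1/2)*(s + 5/2)*log(2) + 108*3**(s + 1/2)*(-2*s + (s + 1/2)**2)*(s - 5/2)*(s + 1/2)*(s + 5/2)*log(3) - 108*3**(s + 1/2)*(-2*s + (s + 1/2)**2)*(s - 5/2)*(s + 5/2) - 4*6**(s + 1/2)*(-2*s + (s + 1/2)**2)*(s + 1/2)**2*(s + 5/2) + 27*(-2*s + (s + 1/2)**2)*(s - 5/2)*(s + 1/2)**2 + 216*(s - 5/2)*(s + 1/2)**3*(s + 5/2)*log(2) - 216*(s - 5/2)*(s + 1/2)**2*(s + 5/2)*log(2) + 216*(s - 5/2)*(s + 1/2)**2*(s + 5/2))/(108*(-2*s + (s + 1/2)**2)*(s - 5/2)*(s + 1/2)**2*(s + 5/2))
  -5/2 < Re(s) < 5/2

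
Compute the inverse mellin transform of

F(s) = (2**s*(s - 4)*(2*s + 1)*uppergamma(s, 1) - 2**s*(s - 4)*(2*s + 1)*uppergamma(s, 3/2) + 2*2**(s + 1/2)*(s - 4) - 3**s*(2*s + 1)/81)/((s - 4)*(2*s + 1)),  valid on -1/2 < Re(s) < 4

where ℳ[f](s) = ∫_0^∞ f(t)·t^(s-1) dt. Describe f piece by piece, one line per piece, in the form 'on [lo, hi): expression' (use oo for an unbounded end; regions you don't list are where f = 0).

cuts at 2, 3: linearity sums the 3 kernel integrals
segment 0 to 2 holds sqrt(t); add its integral
piece [2, 3): integrate exp(-t/2) against the kernel
over [3, ∞), the kernel integral of t**(-4) enters the sum

on [0, 2): sqrt(t)
on [2, 3): exp(-t/2)
on [3, oo): t**(-4)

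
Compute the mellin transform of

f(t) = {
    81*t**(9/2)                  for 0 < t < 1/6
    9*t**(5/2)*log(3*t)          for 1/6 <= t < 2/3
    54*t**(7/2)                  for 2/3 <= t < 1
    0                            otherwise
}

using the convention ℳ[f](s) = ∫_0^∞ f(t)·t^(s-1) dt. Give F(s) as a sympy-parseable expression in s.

2**(-s - 5/2)*3**(-s - 1/2)*(-16*2**(2*s + 5)*(s + 5/2)**2*(s + 9/2) + 4*2**(2*s + 5)*(s + 5/2)*(s + 7/2)*(s + 9/2)*log(2) - 4*2**(2*s + 5)*(s + 7/2)*(s + 9/2) + 24*6**(s + 5/2)*(s + 5/2)**2*(s + 9/2) + (s + 5/2)**2*(s + 7/2) + 4*(s + 5/2)*(s + 7/2)*(s + 9/2)*log(2) + (s + 9/2)*(4*s + 14))/(4*(s + 5/2)**2*(s + 7/2)*(s + 9/2))
  Re(s) > -9/2

undo the shared t-power: 81*t**4 on [0, 1/6); 9*t**2*log(3*t) on [1/6, 2/3); 54*t**3 on [2/3, 1)
the common scale on t comes off first: t**4 on [0, 1/2); t**2*log(t) on [1/2, 2); 2*t**3 on [2, 3)
the shared t-power comes off first: t**2 on [0, 1/2); log(t) on [1/2, 2); 2*t on [2, 3)
the 3 pieces separated at 1/6, 2/3 each add one integral
on [0, 1/6): add ∫ 81*t**(9/2)·t^(s-1) dt
segment [1/6, 2/3) carries 9*t**(5/2)*log(3*t); integrate it
for t in [2/3, 1): the term is ∫ 54*t**(7/2)·t^(s-1)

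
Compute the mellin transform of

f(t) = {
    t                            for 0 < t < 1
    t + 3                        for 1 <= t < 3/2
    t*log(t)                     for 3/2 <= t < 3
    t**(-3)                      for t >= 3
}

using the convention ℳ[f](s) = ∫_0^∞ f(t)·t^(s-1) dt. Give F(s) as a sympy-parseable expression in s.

treat the 4 regions marked off by 1, 3/2, 3 separately and sum
on [0, 1) integrate f = t against the kernel
the [1, 3/2) slice contributes ∫ (t + 3)·t^(s-1) dt
for t in [3/2, 3): the term is ∫ t*log(t)·t^(s-1)
∫ t**(-3)·t^(s-1) over [3, ∞)

(-162*2**s*s*(s - 3)*(s**2 + 2*s + 1) - 162*2**s*(s - 3)*(s**2 + 2*s + 1) - 81*3**s*s**2*(s - 3)*(s + 1)*log(3) + 81*3**s*s**2*(s - 3)*(s + 1)*log(2) - 81*3**s*s*(s - 3)*(s + 1)*log(3) + 81*3**s*s*(s - 3)*(s + 1)*log(2) + 81*3**s*s*(s - 3)*(s + 1) + 243*3**s*s*(s - 3)*(s**2 + 2*s + 1) + 162*3**s*(s - 3)*(s**2 + 2*s + 1) + 162*6**s*s**2*(s - 3)*(s + 1)*log(3) - 162*6**s*s*(s - 3)*(s + 1) + 162*6**s*s*(s - 3)*(s + 1)*log(3) - 2*6**s*s*(s + 1)*(s**2 + 2*s + 1))/(54*2**s*s*(s - 3)*(s + 1)*(s**2 + 2*s + 1))
  -1 < Re(s) < 3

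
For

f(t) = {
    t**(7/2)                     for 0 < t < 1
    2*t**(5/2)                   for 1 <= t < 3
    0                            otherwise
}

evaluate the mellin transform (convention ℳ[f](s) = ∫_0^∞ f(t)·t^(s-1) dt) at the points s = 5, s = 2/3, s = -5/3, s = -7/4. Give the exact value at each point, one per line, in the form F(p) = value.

F(5) = -38/255 + 2916*sqrt(3)/5
F(2/3) = -186/475 + 324*3**(1/6)/19
F(-5/3) = -102/55 + 12*3**(5/6)/5
F(-7/4) = -44/21 + 8*3**(3/4)/3

invert the shared t-power to get t**(3/2) on [0, 1); 2*sqrt(t) on [1, 3)
linearity at 1 turns ℳ[f](s) into 2 summed integrals
on [0, 1): add ∫ t**(7/2)·t^(s-1) dt
on [1, 3) integrate f = 2*t**(5/2) against the kernel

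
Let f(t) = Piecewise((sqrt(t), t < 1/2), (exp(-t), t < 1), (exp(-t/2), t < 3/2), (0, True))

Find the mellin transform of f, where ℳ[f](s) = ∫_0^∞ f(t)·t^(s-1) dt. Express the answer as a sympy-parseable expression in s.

(2**s*(2*s + 1)*uppergamma(s, 1/2) - 2**s*(2*s + 1)*uppergamma(s, 1) + 4**s*(2*s + 1)*uppergamma(s, 1/2) - 4**s*(2*s + 1)*uppergamma(s, 3/4) + sqrt(2))/(2**s*(2*s + 1))
  Re(s) > -1/2

linearity at 1/2, 1 turns ℳ[f](s) into 3 summed integrals
between 0 and 1/2 the integrand is sqrt(t)·t^(s-1)
segment 1/2 to 1 holds exp(-t); add its integral
segment [1, 3/2) carries exp(-t/2); integrate it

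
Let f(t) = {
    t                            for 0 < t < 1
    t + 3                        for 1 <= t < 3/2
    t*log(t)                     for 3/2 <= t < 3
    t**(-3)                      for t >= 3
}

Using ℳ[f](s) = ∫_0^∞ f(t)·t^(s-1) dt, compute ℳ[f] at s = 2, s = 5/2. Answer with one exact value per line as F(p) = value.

treat the 4 regions marked off by 1, 3/2, 3 separately and sum
the [0, 1) slice contributes ∫ t·t^(s-1) dt
∫ (t + 3)·t^(s-1) over [1, 3/2)
segment [3/2, 3) carries t*log(t); integrate it
segment 3 to ∞ holds t**(-3); add its integral

F(2) = 17/24 + 9*log(2)/8 + 63*log(3)/8
F(5/2) = -226*sqrt(3)/147 - 27*sqrt(6)*log(3)/56 - 6/5 + 27*sqrt(6)*log(2)/56 + 3861*sqrt(6)/1960 + 54*sqrt(3)*log(3)/7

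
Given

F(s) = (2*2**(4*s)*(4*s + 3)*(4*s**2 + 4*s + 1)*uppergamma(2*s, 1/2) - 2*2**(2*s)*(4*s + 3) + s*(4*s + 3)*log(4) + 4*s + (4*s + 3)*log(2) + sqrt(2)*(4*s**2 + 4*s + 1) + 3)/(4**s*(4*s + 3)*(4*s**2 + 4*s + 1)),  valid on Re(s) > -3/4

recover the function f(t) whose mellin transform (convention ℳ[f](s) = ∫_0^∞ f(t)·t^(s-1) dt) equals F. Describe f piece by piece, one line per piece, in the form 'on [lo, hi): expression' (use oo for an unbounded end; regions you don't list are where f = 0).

on [0, 1/4): t**(3/4)
on [1/4, 1): sqrt(t)*log(sqrt(t))
on [1, oo): exp(-sqrt(t)/2)

undo the power substitution: t**(3/2) on [0, 1/2); t*log(t) on [1/2, 1); exp(-t/2) on [1, ∞)
cuts at 1/4, 1: linearity sums the 3 kernel integrals
between 0 and 1/4 the integrand is t**(3/4)·t^(s-1)
segment [1/4, 1) carries sqrt(t)*log(sqrt(t)); integrate it
for t in [1, ∞): the term is ∫ exp(-sqrt(t)/2)·t^(s-1)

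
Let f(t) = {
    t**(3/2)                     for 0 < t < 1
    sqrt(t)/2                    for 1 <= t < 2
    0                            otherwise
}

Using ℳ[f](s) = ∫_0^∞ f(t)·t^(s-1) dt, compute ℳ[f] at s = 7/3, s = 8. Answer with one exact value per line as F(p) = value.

F(7/3) = 33/391 + 12*2**(5/6)/17
F(8) = 15/323 + 256*sqrt(2)/17

remove the shared t-power first: t on [0, 1); 1/2 on [1, 2)
along the cuts 1, ℳ[f](s) splits into 2 integrals
[0, 1) adds the kernel integral of t**(3/2)
[1, 2) adds the kernel integral of sqrt(t)/2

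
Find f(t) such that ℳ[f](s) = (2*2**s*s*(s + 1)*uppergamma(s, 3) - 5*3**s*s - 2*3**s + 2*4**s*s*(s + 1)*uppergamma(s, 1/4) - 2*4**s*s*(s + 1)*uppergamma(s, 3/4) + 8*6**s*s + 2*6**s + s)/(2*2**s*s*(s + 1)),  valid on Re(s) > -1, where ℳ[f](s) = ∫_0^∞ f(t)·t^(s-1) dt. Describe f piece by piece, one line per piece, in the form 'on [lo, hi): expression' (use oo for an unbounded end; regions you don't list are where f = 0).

on [0, 1/2): t
on [1/2, 3/2): exp(-t/2)
on [3/2, 3): t + 1
on [3, oo): exp(-t)

linearity at 1/2, 3/2, 3 turns ℳ[f](s) into 4 summed integrals
∫ over [0, 1/2) of t·t^(s-1) joins the sum
on [1/2, 3/2) integrate f = exp(-t/2) against the kernel
segment 3/2 to 3 holds (t + 1); add its integral
segment [3, ∞) carries exp(-t); integrate it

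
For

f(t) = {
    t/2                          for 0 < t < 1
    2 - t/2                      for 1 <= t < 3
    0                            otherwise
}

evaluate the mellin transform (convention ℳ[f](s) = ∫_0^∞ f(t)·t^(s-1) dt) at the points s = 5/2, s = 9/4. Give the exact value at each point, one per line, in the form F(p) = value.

F(5/2) = -18/35 + 117*sqrt(3)/35
F(9/4) = -68/117 + 50*3**(1/4)/13

invert the common scale on t to get t on [0, 1/2); 2 - t on [1/2, 3/2)
along the cuts 1, ℳ[f](s) splits into 2 integrals
piece [0, 1): integrate t/2 against the kernel
[1, 3) adds the kernel integral of (2 - t/2)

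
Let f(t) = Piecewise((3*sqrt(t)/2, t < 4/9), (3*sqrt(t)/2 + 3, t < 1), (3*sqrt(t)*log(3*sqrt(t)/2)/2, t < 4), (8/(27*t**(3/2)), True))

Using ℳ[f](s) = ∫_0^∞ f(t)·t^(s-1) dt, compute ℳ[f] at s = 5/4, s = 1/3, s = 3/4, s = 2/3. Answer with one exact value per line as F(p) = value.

F(5/4) = -1808*sqrt(2)/1323 - 6*log(3)/7 - 16*sqrt(6)/45 + 6*log(2)/7 + 858/245 + 48*sqrt(2)*log(3)/7
F(1/3) = -3*2**(2/3)*3**(1/3) - 3352*2**(2/3)/1575 - 9*log(3)/5 + 9*log(2)/5 + 18*2**(2/3)*log(3)/5 + 297/25
F(3/4) = -3688*sqrt(2)/2025 - 8*sqrt(6)/9 - 6*log(3)/5 + 6*log(2)/5 + 142/25 + 24*sqrt(2)*log(3)/5
F(2/3) = -4664*2**(1/3)/2205 - 2**(1/3)*3**(2/3) - 9*log(3)/7 + 9*log(2)/7 + 621/98 + 36*2**(1/3)*log(3)/7

the power substitution comes off first: 3*t/2 on [0, 2/3); 3*t/2 + 3 on [2/3, 1); 3*t*log(3*t/2)/2 on [1, 2); …
remove the common scale on t first: t on [0, 1); t + 3 on [1, 3/2); t*log(t) on [3/2, 3); …
breakpoints 4/9, 1, 4: one integral from each of the 4 segments
segment 0 to 4/9 holds 3*sqrt(t)/2; add its integral
∫ over [4/9, 1) of (3*sqrt(t)/2 + 3)·t^(s-1) joins the sum
on [1, 4): add ∫ 3*sqrt(t)*log(3*sqrt(t)/2)/2·t^(s-1) dt
the [4, ∞) slice contributes ∫ 8/(27*t**(3/2))·t^(s-1) dt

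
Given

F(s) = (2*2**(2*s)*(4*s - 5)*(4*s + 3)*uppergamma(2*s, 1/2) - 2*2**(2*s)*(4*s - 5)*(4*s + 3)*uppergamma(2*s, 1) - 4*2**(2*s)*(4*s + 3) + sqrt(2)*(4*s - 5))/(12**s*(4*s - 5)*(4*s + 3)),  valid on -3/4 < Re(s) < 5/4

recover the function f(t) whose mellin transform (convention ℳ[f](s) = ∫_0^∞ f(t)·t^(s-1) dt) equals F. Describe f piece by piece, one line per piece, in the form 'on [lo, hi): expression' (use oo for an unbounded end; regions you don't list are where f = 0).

undo the common scale on t: t**(3/4) on [0, 1/4); exp(-sqrt(t)) on [1/4, 1); t**(-5/4) on [1, ∞)
back out the power substitution: t**(3/2) on [0, 1/2); exp(-t) on [1/2, 1); t**(-5/2) on [1, ∞)
the 3 pieces separated at 1/12, 1/3 each add one integral
segment [0, 1/12) carries 3**(3/4)*t**(3/4); integrate it
on [1/12, 1/3): add ∫ exp(-sqrt(3)*sqrt(t))·t^(s-1) dt
segment 1/3 to ∞ holds 3**(3/4)/(9*t**(5/4)); add its integral

on [0, 1/12): 3**(3/4)*t**(3/4)
on [1/12, 1/3): exp(-sqrt(3)*sqrt(t))
on [1/3, oo): 3**(3/4)/(9*t**(5/4))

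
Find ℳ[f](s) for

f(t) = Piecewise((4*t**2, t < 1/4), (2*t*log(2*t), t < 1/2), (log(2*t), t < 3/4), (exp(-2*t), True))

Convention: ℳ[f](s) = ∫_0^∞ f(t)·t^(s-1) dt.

undo the common scale on t: t**2 on [0, 1/2); t*log(t) on [1/2, 1); log(t) on [1, 3/2); …
slice at 1/4, 1/2, 3/4, transform all 4 pieces, and sum them
∫ 4*t**2·t^(s-1) over [0, 1/4)
on [1/4, 1/2): add ∫ 2*t*log(2*t)·t^(s-1) dt
segment [1/2, 3/4) carries log(2*t); integrate it
between 3/4 and ∞ the integrand is exp(-2*t)·t^(s-1)

(4*2**s*s**2*(s + 2)*(s**2 + 2*s + 1)*uppergamma(s, 3/2) - 4*2**s*s**2*(s + 2) + 4*2**s*(s + 2)*(s**2 + 2*s + 1) + 3**s*s*(s + 2)*(-4*log(2) + 4*log(3))*(s**2 + 2*s + 1) - 4*3**s*(s + 2)*(s**2 + 2*s + 1) + s**3*(s + 2)*log(4) + s**2*(s + 2)*log(4) + 2*s**2*(s + 2) + s**2*(s**2 + 2*s + 1))/(4*2**(2*s)*s**2*(s + 2)*(s**2 + 2*s + 1))
  Re(s) > -2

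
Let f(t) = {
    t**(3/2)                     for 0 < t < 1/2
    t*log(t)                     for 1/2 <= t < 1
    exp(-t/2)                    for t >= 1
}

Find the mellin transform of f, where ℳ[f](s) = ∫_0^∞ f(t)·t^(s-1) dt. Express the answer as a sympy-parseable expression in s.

treat the 3 regions marked off by 1/2, 1 separately and sum
on [0, 1/2): add ∫ t**(3/2)·t^(s-1) dt
between 1/2 and 1 the integrand is t*log(t)·t^(s-1)
piece [1, ∞): integrate exp(-t/2) against the kernel

(2*2**(2*s)*(2*s + 3)*(s**2 + 2*s + 1)*uppergamma(s, 1/2) - 2*2**s*(2*s + 3) + s*(2*s + 3)*log(2) + 2*s + (2*s + 3)*log(2) + sqrt(2)*(s**2 + 2*s + 1) + 3)/(2*2**s*(2*s + 3)*(s**2 + 2*s + 1))
  Re(s) > -3/2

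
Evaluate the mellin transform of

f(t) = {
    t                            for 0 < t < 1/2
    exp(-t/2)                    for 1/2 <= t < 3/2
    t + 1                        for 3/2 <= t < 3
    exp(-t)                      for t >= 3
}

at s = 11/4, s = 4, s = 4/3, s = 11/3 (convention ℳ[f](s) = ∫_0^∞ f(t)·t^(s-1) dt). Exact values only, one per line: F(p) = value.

F(11/4) = 2**(1/4)*(-2640*sqrt(2)*uppergamma(11/4, 3/4) - 567*3**(3/4) + 11 + 330*2**(3/4)*uppergamma(11/4, 3) + 2640*sqrt(2)*uppergamma(11/4, 1/4) + 3456*6**(3/4))/660
F(4) = -807*exp(-3/4)/4 + 78*exp(-3) + 21143/320 + 493*exp(-1/4)/4
F(4/3) = 2**(2/3)*(-117*3**(1/3) - 112*2**(2/3)*uppergamma(4/3, 3/4) + 56*2**(1/3)*uppergamma(4/3, 3) + 6 + 112*2**(2/3)*uppergamma(4/3, 1/4) + 342*6**(1/3))/112
F(11/3) = 2**(1/3)*(-39424*2**(1/3)*uppergamma(11/3, 3/4) - 4941*3**(2/3) + 33 + 2464*2**(2/3)*uppergamma(11/3, 3) + 39424*2**(1/3)*uppergamma(11/3, 1/4) + 60912*6**(2/3))/4928

summing 4 kernel integrals split by 1/2, 3/2, 3 yields ℳ[f](s)
between 0 and 1/2 the integrand is t·t^(s-1)
∫ exp(-t/2)·t^(s-1) over [1/2, 3/2)
over [3/2, 3), the kernel integral of (t + 1) enters the sum
[3, ∞) adds the kernel integral of exp(-t)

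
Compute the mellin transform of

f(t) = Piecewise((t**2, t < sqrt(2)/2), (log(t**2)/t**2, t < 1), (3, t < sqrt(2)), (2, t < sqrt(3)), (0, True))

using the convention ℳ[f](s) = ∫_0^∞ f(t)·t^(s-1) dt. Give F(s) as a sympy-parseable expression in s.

(sqrt(2)/2)**s*(-4*2**(s/2)*s*(s + 2) - 6*2**(s/2)*(s + 2)*(s**2 - 4*s + 4) + 2*2**s*(s + 2)*(s**2 - 4*s + 4) + 4*6**(s/2)*(s + 2)*(s**2 - 4*s + 4) + 4*s**2*(s + 2)*log(2) - 8*s*(s + 2)*log(2) + 8*s*(s + 2) + s*(s**2 - 4*s + 4))/(2*s*(s + 2)*(s**2 - 4*s + 4))
  Re(s) > -2

strip the power substitution: t on [0, 1/2); log(t)/t on [1/2, 1); 3 on [1, 2); …
split f at sqrt(2)/2, 1, sqrt(2): ℳ[f](s) collects 4 kernel integrals
between 0 and sqrt(2)/2 the integrand is t**2·t^(s-1)
between sqrt(2)/2 and 1 the integrand is log(t**2)/t**2·t^(s-1)
between 1 and sqrt(2) the integrand is 3·t^(s-1)
∫ over [sqrt(2), sqrt(3)) of 2·t^(s-1) joins the sum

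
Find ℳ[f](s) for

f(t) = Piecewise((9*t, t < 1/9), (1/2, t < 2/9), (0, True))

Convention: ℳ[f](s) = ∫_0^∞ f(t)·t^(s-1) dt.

(2**s*(s + 1) + s - 1)/(2*9**s*s*(s + 1))
  Re(s) > -1

the power substitution comes off first: 9*t**2 on [0, 1/3); 1/2 on [1/3, sqrt(2)/3)
undo the common scale on t: t**2 on [0, 1); 1/2 on [1, sqrt(2))
invert the power substitution to get t on [0, 1); 1/2 on [1, 2)
along the cuts 1/9, ℳ[f](s) splits into 2 integrals
segment [0, 1/9) carries 9*t; integrate it
∫ over [1/9, 2/9) of 1/2·t^(s-1) joins the sum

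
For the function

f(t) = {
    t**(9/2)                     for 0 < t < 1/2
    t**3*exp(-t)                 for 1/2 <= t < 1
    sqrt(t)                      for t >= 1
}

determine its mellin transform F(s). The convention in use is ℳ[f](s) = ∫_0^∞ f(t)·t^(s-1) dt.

peel off the shared t-power: t**(7/2) on [0, 1/2); t**2*exp(-t) on [1/2, 1); 1/sqrt(t) on [1, ∞)
undo the shared t-power: t**(3/2) on [0, 1/2); exp(-t) on [1/2, 1); t**(-5/2) on [1, ∞)
integrate the 3 segments split at 1/2, 1, then add the results
[0, 1/2) adds the kernel integral of t**(9/2)
∫ over [1/2, 1) of t**3*exp(-t)·t^(s-1) joins the sum
[1, ∞) adds the kernel integral of sqrt(t)

(16*2**s*(2*s + 1)*(2*s + 9)*uppergamma(s + 3, 1/2) - 16*2**s*(2*s + 1)*(2*s + 9)*uppergamma(s + 3, 1) - 32*2**s*(2*s + 9) + sqrt(2)*(2*s + 1))/(16*2**s*(2*s + 1)*(2*s + 9))
  -9/2 < Re(s) < -1/2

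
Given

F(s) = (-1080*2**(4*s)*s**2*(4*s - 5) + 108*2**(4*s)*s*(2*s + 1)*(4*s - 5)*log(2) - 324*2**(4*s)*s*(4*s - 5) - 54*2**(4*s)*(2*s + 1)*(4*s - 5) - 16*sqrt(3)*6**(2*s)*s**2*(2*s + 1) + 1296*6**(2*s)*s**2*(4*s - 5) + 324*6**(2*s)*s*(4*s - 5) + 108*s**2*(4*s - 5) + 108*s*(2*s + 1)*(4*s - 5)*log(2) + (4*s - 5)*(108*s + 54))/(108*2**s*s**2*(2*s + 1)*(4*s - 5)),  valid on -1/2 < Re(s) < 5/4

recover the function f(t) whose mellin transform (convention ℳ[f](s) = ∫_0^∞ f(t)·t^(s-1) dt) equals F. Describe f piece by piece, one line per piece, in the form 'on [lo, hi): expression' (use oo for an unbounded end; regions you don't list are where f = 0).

reversing the common scale on t: sqrt(t) on [0, 1/4); log(sqrt(t)) on [1/4, 4); sqrt(t) + 3 on [4, 9); …
back out the power substitution: t on [0, 1/2); log(t) on [1/2, 2); t + 3 on [2, 3); …
split f at 1/2, 8, 18: ℳ[f](s) collects 4 kernel integrals
[0, 1/2) adds the kernel integral of sqrt(2)*sqrt(t)/2
between 1/2 and 8 the integrand is log(sqrt(2)*sqrt(t)/2)·t^(s-1)
[8, 18) adds the kernel integral of (sqrt(2)*sqrt(t)/2 + 3)
piece [18, ∞): integrate 2*2**(1/4)/t**(5/4) against the kernel

on [0, 1/2): sqrt(2)*sqrt(t)/2
on [1/2, 8): log(sqrt(2)*sqrt(t)/2)
on [8, 18): sqrt(2)*sqrt(t)/2 + 3
on [18, oo): 2*2**(1/4)/t**(5/4)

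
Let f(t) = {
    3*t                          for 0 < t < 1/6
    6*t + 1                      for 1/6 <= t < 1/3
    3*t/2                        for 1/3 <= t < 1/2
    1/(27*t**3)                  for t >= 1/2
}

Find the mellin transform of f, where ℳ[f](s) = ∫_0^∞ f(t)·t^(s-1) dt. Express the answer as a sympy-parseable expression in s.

undo the common scale on t: t on [0, 1/2); 2*t + 1 on [1/2, 1); t/2 on [1, 3/2); …
slice at 1/6, 1/3, 1/2, transform all 4 pieces, and sum them
segment [0, 1/6) carries 3*t; integrate it
segment [1/6, 1/3) carries (6*t + 1); integrate it
segment [1/3, 1/2) carries 3*t/2; integrate it
∫ over [1/2, ∞) of 1/(27*t**3)·t^(s-1) joins the sum

(270*2**s*s**2 - 702*2**s*s - 324*2**s + 49*3**s*s**2 - 275*3**s*s - 162*s**2 + 378*s + 324)/(108*6**s*s*(s**2 - 2*s - 3))
  -1 < Re(s) < 3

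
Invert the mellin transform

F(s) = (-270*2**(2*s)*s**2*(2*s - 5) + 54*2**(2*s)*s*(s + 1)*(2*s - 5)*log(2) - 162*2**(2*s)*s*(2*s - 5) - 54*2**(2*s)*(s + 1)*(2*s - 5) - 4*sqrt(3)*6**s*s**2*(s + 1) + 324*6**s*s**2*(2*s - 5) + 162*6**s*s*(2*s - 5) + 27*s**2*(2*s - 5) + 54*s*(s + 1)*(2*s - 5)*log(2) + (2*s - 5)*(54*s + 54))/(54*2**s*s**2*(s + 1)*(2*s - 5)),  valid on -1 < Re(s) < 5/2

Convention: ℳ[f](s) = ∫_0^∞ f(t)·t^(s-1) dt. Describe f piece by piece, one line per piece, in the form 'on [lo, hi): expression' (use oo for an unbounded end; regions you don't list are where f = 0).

breakpoints 1/2, 2, 3: one integral from each of the 4 segments
for t in [0, 1/2): the term is ∫ t·t^(s-1)
over [1/2, 2), the kernel integral of log(t) enters the sum
on [2, 3) integrate f = (t + 3) against the kernel
segment [3, ∞) carries t**(-5/2); integrate it

on [0, 1/2): t
on [1/2, 2): log(t)
on [2, 3): t + 3
on [3, oo): t**(-5/2)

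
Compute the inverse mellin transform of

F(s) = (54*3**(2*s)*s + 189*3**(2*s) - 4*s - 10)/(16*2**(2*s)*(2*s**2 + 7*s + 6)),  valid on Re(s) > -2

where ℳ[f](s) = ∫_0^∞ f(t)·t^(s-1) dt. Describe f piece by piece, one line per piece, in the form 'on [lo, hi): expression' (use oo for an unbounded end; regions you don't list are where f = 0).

reversing the shared t-power: t**(3/2) on [0, 1/4); t*(2 - sqrt(t)) on [1/4, 9/4)
invert the shared t-power to get sqrt(t) on [0, 1/4); 2 - sqrt(t) on [1/4, 9/4)
reversing the power substitution: t on [0, 1/2); 2 - t on [1/2, 3/2)
summing 2 kernel integrals split by 1/4 yields ℳ[f](s)
on [0, 1/4) integrate f = t**2 against the kernel
the [1/4, 9/4) slice contributes ∫ t**(3/2)*(2 - sqrt(t))·t^(s-1) dt

on [0, 1/4): t**2
on [1/4, 9/4): t**(3/2)*(2 - sqrt(t))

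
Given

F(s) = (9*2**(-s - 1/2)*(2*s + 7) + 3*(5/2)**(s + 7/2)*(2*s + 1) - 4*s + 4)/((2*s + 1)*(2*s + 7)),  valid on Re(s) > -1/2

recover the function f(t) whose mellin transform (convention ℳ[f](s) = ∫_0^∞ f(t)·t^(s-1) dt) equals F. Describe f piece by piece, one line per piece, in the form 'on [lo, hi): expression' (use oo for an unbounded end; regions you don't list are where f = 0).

on [0, 1/2): 5*sqrt(t)
on [1/2, 1): sqrt(t)/2
on [1, 5/2): 3*t**(7/2)/2

treat the 3 regions marked off by 1/2, 1 separately and sum
∫ 5*sqrt(t)·t^(s-1) over [0, 1/2)
∫ over [1/2, 1) of sqrt(t)/2·t^(s-1) joins the sum
the [1, 5/2) slice contributes ∫ 3*t**(7/2)/2·t^(s-1) dt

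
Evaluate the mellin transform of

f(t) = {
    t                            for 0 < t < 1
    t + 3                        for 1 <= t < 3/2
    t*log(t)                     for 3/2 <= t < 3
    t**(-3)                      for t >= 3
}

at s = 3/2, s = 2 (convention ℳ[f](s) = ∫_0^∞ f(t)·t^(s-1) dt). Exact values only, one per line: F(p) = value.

integrate the 4 segments split at 1, 3/2, 3, then add the results
segment [0, 1) carries t; integrate it
on [1, 3/2) integrate f = (t + 3) against the kernel
[3/2, 3) adds the kernel integral of t*log(t)
piece [3, ∞): integrate t**(-3) against the kernel

F(3/2) = -922*sqrt(3)/675 - 2 + 213*sqrt(6)/100 + log(2**(9*sqrt(6)/20)*3**(-9*sqrt(6)/20 + 18*sqrt(3)/5))
F(2) = 17/24 + 9*log(2)/8 + 63*log(3)/8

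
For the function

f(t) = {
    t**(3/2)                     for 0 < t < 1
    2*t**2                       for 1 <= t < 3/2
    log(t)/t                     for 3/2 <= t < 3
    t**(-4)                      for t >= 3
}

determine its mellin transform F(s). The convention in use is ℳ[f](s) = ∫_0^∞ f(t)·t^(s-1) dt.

(324*2**s*(s - 4)*(s + 2)*(s**2 - 2*s + 1) - 324*2**s*(s - 4)*(2*s + 3)*(s**2 - 2*s + 1) - 108*3**s*s*(s - 4)*(s + 2)*(2*s + 3)*log(3) + 108*3**s*s*(s - 4)*(s + 2)*(2*s + 3)*log(2) - 108*3**s*(s - 4)*(s + 2)*(2*s + 3)*log(2) + 108*3**s*(s - 4)*(s + 2)*(2*s + 3) + 108*3**s*(s - 4)*(s + 2)*(2*s + 3)*log(3) + 729*3**s*(s - 4)*(2*s + 3)*(s**2 - 2*s + 1) + 54*6**s*s*(s - 4)*(s + 2)*(2*s + 3)*log(3) - 54*6**s*(s - 4)*(s + 2)*(2*s + 3)*log(3) - 54*6**s*(s - 4)*(s + 2)*(2*s + 3) - 2*6**s*(s + 2)*(2*s + 3)*(s**2 - 2*s + 1))/(162*2**s*(s - 4)*(s + 2)*(2*s + 3)*(s**2 - 2*s + 1))
  -3/2 < Re(s) < 4

slice at 1, 3/2, 3, transform all 4 pieces, and sum them
over [0, 1), the kernel integral of t**(3/2) enters the sum
on [1, 3/2): add ∫ 2*t**2·t^(s-1) dt
segment [3/2, 3) carries log(t)/t; integrate it
on [3, ∞): add ∫ t**(-4)·t^(s-1) dt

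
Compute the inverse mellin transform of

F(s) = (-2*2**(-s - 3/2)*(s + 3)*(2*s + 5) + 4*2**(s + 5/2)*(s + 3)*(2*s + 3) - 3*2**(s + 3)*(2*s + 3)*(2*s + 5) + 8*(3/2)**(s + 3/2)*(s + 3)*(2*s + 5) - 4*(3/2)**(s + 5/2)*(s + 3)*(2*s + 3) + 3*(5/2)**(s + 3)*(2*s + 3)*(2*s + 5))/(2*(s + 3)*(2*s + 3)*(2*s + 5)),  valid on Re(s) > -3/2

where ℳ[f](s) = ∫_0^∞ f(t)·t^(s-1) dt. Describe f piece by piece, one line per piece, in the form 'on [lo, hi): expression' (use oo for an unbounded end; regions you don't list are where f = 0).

on [0, 1/2): 3*t**(3/2)/2
on [1/2, 3/2): 2*t**(3/2)
on [3/2, 2): t**(5/2)
on [2, 5/2): 3*t**3/2

breakpoints 1/2, 3/2, 2: one integral from each of the 4 segments
between 0 and 1/2 the integrand is 3*t**(3/2)/2·t^(s-1)
on [1/2, 3/2) integrate f = 2*t**(3/2) against the kernel
[3/2, 2) adds the kernel integral of t**(5/2)
segment [2, 5/2) carries 3*t**3/2; integrate it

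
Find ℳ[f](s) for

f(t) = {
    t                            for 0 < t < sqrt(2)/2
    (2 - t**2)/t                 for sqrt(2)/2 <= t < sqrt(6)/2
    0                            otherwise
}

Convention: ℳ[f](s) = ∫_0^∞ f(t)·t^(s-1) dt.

back out the shared t-power: t**2 on [0, sqrt(2)/2); 2 - t**2 on [sqrt(2)/2, sqrt(6)/2)
strip the power substitution: t on [0, 1/2); 2 - t on [1/2, 3/2)
decompose at sqrt(2)/2; ℳ[f](s) sums the 2 pieces' integrals
segment [0, sqrt(2)/2) carries t; integrate it
∫ over [sqrt(2)/2, sqrt(6)/2) of (2 - t**2)/t·t^(s-1) joins the sum

2**(1/2 - s/2)*(3**(s/2 + 1/2)*(s - 1) + 8*3**(s/2 + 1/2) - 6*s - 18)/(6*(s - 1)*(s + 1))
  Re(s) > -1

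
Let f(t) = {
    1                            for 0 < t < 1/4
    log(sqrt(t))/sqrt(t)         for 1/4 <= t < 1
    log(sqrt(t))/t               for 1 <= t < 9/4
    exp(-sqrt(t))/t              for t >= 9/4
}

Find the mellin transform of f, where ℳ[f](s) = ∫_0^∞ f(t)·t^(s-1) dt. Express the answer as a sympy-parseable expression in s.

peel off the shared t-power: t on [0, 1/4); sqrt(t)*log(sqrt(t)) on [1/4, 1); log(sqrt(t)) on [1, 9/4); …
the power substitution comes off first: t**2 on [0, 1/2); t*log(t) on [1/2, 1); log(t) on [1, 3/2); …
integrate the 4 segments split at 1/4, 1, 9/4, then add the results
segment [0, 1/4) carries 1; integrate it
[1/4, 1) adds the kernel integral of log(sqrt(t))/sqrt(t)
∫ log(sqrt(t))/t·t^(s-1) over [1, 9/4)
the [9/4, ∞) slice contributes ∫ exp(-sqrt(t))/t·t^(s-1) dt

(36*2**(2*s)*s*(s - 1)**2*(4*s + 4*(s - 1)**2 - 3)*uppergamma(2*s - 2, 3/2) - 36*2**(2*s)*s*(s - 1)**2 + 9*2**(2*s)*s*(4*s + 4*(s - 1)**2 - 3) + 3**(2*s)*s*(s - 1)*(-8*log(2) + 8*log(3))*(4*s + 4*(s - 1)**2 - 3) - 4*3**(2*s)*s*(4*s + 4*(s - 1)**2 - 3) + 144*s*(s - 1)**3*log(2) + 72*s*(s - 1)**2*log(2) + 72*s*(s - 1)**2 + 18*(s - 1)**2*(4*s + 4*(s - 1)**2 - 3))/(18*2**(2*s)*s*(s - 1)**2*(4*s + 4*(s - 1)**2 - 3))
  Re(s) > 0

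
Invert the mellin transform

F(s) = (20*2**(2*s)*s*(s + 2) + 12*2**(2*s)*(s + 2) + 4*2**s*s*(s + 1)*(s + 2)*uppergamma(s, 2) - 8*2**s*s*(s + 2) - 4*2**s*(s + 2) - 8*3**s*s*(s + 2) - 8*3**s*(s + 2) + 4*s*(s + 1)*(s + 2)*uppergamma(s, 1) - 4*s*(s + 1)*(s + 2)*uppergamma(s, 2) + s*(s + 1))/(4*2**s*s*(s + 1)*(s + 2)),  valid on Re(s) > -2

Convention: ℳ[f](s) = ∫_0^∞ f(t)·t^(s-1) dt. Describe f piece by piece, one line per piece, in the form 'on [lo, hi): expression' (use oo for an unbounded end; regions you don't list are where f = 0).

on [0, 1/2): t**2
on [1/2, 1): exp(-2*t)
on [1, 3/2): t + 1
on [3/2, 2): t + 3
on [2, oo): exp(-t)

the 5 pieces separated at 1/2, 1, 3/2, 2 each add one integral
on [0, 1/2): add ∫ t**2·t^(s-1) dt
on [1/2, 1): add ∫ exp(-2*t)·t^(s-1) dt
∫ (t + 1)·t^(s-1) over [1, 3/2)
∫ over [3/2, 2) of (t + 3)·t^(s-1) joins the sum
[2, ∞) adds the kernel integral of exp(-t)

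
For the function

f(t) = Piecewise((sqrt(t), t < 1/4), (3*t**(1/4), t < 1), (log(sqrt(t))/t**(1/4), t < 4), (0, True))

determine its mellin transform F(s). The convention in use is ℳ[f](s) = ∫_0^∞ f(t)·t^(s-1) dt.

2**(-2*s - 1/2)*(4*16**s*(2*s + 1)*(4*s - 1)*(4*s + 1)*log(2) + 2**(2*s + 5/2)*(4*s - 1)**2*(6*s + 3) + 2**(2*s + 7/2)*(2*s + 1)*(4*s + 1) - 2**(4*s + 3)*(2*s + 1)*(4*s + 1) + (-24*s - 12)*(4*s - 1)**2 + sqrt(2)*(4*s - 1)**2*(4*s + 1))/((2*s + 1)*(4*s - 1)**2*(4*s + 1))
  Re(s) > -1/2

strip the power substitution: t on [0, 1/2); 3*sqrt(t) on [1/2, 1); log(t)/sqrt(t) on [1, 2)
invert the shared t-power to get t**2 on [0, 1/2); 3*t**(3/2) on [1/2, 1); sqrt(t)*log(t) on [1, 2)
reversing the shared t-power: t**(3/2) on [0, 1/2); 3*t on [1/2, 1); log(t) on [1, 2)
treat the 3 regions marked off by 1/4, 1 separately and sum
for t in [0, 1/4): the term is ∫ sqrt(t)·t^(s-1)
segment 1/4 to 1 holds 3*t**(1/4); add its integral
the [1, 4) slice contributes ∫ log(sqrt(t))/t**(1/4)·t^(s-1) dt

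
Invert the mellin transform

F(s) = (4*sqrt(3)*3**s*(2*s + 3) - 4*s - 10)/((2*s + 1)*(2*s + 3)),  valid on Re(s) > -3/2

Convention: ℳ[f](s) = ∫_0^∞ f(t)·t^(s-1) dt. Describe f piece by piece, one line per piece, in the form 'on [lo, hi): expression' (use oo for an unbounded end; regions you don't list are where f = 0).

treat the 2 regions marked off by 1 separately and sum
over [0, 1), the kernel integral of t**(3/2) enters the sum
∫ 2*sqrt(t)·t^(s-1) over [1, 3)

on [0, 1): t**(3/2)
on [1, 3): 2*sqrt(t)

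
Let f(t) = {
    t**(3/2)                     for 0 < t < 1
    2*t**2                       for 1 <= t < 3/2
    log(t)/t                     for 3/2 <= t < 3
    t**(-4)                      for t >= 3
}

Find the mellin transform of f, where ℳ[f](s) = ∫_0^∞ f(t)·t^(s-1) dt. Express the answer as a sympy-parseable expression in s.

f breaks at 1, 3/2, 3 into 4 integrals to sum
∫ over [0, 1) of t**(3/2)·t^(s-1) joins the sum
segment [1, 3/2) carries 2*t**2; integrate it
the [3/2, 3) slice contributes ∫ log(t)/t·t^(s-1) dt
segment 3 to ∞ holds t**(-4); add its integral

(324*2**s*(s - 4)*(s + 2)*(s**2 - 2*s + 1) - 324*2**s*(s - 4)*(2*s + 3)*(s**2 - 2*s + 1) - 108*3**s*s*(s - 4)*(s + 2)*(2*s + 3)*log(3) + 108*3**s*s*(s - 4)*(s + 2)*(2*s + 3)*log(2) - 108*3**s*(s - 4)*(s + 2)*(2*s + 3)*log(2) + 108*3**s*(s - 4)*(s + 2)*(2*s + 3) + 108*3**s*(s - 4)*(s + 2)*(2*s + 3)*log(3) + 729*3**s*(s - 4)*(2*s + 3)*(s**2 - 2*s + 1) + 54*6**s*s*(s - 4)*(s + 2)*(2*s + 3)*log(3) - 54*6**s*(s - 4)*(s + 2)*(2*s + 3)*log(3) - 54*6**s*(s - 4)*(s + 2)*(2*s + 3) - 2*6**s*(s + 2)*(2*s + 3)*(s**2 - 2*s + 1))/(162*2**s*(s - 4)*(s + 2)*(2*s + 3)*(s**2 - 2*s + 1))
  -3/2 < Re(s) < 4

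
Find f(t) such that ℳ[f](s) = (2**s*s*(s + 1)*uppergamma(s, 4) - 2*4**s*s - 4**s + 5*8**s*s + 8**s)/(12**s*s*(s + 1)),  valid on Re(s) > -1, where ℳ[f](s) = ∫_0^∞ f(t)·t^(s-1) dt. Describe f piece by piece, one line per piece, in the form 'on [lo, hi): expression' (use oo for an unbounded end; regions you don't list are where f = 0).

on [0, 1/3): 3*t
on [1/3, 2/3): 6*t + 1
on [2/3, oo): exp(-6*t)

undo the common scale on t: t on [0, 1); 2*t + 1 on [1, 2); exp(-2*t) on [2, ∞)
decompose at 1/3, 2/3; ℳ[f](s) sums the 3 pieces' integrals
piece [0, 1/3): integrate 3*t against the kernel
the [1/3, 2/3) slice contributes ∫ (6*t + 1)·t^(s-1) dt
∫ over [2/3, ∞) of exp(-6*t)·t^(s-1) joins the sum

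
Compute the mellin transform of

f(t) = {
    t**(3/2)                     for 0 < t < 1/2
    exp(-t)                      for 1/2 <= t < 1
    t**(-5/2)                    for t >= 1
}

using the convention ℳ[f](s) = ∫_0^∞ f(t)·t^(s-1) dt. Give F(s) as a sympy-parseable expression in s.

slice at 1/2, 1, transform all 3 pieces, and sum them
segment 0 to 1/2 holds t**(3/2); add its integral
segment 1/2 to 1 holds exp(-t); add its integral
on [1, ∞) integrate f = t**(-5/2) against the kernel

(2*2**s*(2*s - 5)*(2*s + 3)*uppergamma(s, 1/2) - 2*2**s*(2*s - 5)*(2*s + 3)*uppergamma(s, 1) - 4*2**s*(2*s + 3) + sqrt(2)*(2*s - 5))/(2*2**s*(2*s - 5)*(2*s + 3))
  -3/2 < Re(s) < 5/2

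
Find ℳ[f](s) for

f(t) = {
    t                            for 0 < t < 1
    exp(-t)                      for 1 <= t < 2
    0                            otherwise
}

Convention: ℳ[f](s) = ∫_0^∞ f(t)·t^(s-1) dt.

((s + 1)*uppergamma(s, 1) - (s + 1)*uppergamma(s, 2) + 1)/(s + 1)
  Re(s) > -1

treat the 2 regions marked off by 1 separately and sum
on [0, 1) integrate f = t against the kernel
piece [1, 2): integrate exp(-t) against the kernel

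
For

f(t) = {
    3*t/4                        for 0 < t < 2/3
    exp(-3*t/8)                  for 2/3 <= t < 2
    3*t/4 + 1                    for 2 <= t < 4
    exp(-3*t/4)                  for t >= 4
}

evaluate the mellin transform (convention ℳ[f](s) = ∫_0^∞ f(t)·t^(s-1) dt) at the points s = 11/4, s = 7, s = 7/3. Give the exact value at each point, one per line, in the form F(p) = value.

F(11/4) = 8*2**(3/4)*3**(1/4)*(-2640*sqrt(2)*uppergamma(11/4, 3/4) - 567*3**(3/4) + 11 + 330*2**(3/4)*uppergamma(11/4, 3) + 2640*sqrt(2)*uppergamma(11/4, 1/4) + 3456*6**(3/4))/4455
F(7) = -355168768*exp(-3/4)/243 + 25444352*exp(-3)/243 + 129243008/15309 + 1938813440*exp(-1/4)/2187
F(7/3) = 2**(1/3)*3**(2/3)*(-2240*2**(2/3)*uppergamma(7/3, 3/4) - 1107*3**(1/3) + 21 + 560*2**(1/3)*uppergamma(7/3, 3) + 2240*2**(2/3)*uppergamma(7/3, 1/4) + 6696*6**(1/3))/945

strip the common scale on t: t/2 on [0, 1); exp(-t/4) on [1, 3); t/2 + 1 on [3, 6); …
peel off the common scale on t: t on [0, 1/2); exp(-t/2) on [1/2, 3/2); t + 1 on [3/2, 3); …
split f at 2/3, 2, 4: ℳ[f](s) collects 4 kernel integrals
piece [0, 2/3): integrate 3*t/4 against the kernel
segment 2/3 to 2 holds exp(-3*t/8); add its integral
on [2, 4) integrate f = (3*t/4 + 1) against the kernel
between 4 and ∞ the integrand is exp(-3*t/4)·t^(s-1)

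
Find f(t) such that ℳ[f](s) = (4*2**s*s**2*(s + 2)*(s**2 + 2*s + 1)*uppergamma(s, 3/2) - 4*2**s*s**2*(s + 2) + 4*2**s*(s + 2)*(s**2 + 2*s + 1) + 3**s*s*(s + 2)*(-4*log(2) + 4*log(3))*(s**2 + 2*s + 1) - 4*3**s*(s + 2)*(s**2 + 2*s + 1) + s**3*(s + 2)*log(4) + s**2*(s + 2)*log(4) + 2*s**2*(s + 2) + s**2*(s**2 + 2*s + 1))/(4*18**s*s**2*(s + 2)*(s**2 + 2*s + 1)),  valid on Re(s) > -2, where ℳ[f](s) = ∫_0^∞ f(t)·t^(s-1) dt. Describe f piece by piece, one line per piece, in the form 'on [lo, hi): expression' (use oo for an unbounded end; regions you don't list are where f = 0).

on [0, 1/18): 81*t**2
on [1/18, 1/9): 9*t*log(9*t)
on [1/9, 1/6): log(9*t)
on [1/6, oo): exp(-9*t)

the common scale on t comes off first: 9*t**2 on [0, 1/6); 3*t*log(3*t) on [1/6, 1/3); log(3*t) on [1/3, 1/2); …
strip the common scale on t: t**2 on [0, 1/2); t*log(t) on [1/2, 1); log(t) on [1, 3/2); …
treat the 4 regions marked off by 1/18, 1/9, 1/6 separately and sum
segment 0 to 1/18 holds 81*t**2; add its integral
between 1/18 and 1/9 the integrand is 9*t*log(9*t)·t^(s-1)
over [1/9, 1/6), the kernel integral of log(9*t) enters the sum
piece [1/6, ∞): integrate exp(-9*t) against the kernel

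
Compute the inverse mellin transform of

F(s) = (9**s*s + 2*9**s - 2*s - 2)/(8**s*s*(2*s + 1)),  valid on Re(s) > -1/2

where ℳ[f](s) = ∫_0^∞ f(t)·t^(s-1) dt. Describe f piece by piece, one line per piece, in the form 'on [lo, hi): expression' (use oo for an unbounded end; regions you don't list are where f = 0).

on [0, 1/8): sqrt(2)*sqrt(t)
on [1/8, 9/8): -sqrt(2)*sqrt(t) + 2

reversing the common scale on t: sqrt(t) on [0, 1/4); 2 - sqrt(t) on [1/4, 9/4)
the power substitution comes off first: t on [0, 1/2); 2 - t on [1/2, 3/2)
linearity at 1/8 turns ℳ[f](s) into 2 summed integrals
segment [0, 1/8) carries sqrt(2)*sqrt(t); integrate it
∫ (-sqrt(2)*sqrt(t) + 2)·t^(s-1) over [1/8, 9/8)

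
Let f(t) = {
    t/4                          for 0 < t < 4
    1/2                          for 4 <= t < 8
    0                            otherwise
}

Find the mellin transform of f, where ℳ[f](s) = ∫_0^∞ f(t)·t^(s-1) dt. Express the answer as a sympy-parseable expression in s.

back out the common scale on t: t/2 on [0, 2); 1/2 on [2, 4)
undo the common scale on t: t on [0, 1); 1/2 on [1, 2)
slice at 4, transform all 2 pieces, and sum them
segment 0 to 4 holds t/4; add its integral
segment 4 to 8 holds 1/2; add its integral

2**(2*s)*(2**s*(s + 1) + s - 1)/(2*s*(s + 1))
  Re(s) > -1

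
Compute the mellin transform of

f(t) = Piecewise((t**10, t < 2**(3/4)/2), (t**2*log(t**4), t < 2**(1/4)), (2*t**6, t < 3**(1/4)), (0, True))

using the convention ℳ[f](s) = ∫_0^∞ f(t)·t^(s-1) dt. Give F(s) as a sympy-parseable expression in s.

reversing the power substitution: t**5 on [0, sqrt(2)/2); t*log(t**2) on [sqrt(2)/2, sqrt(2)); 2*t**3 on [sqrt(2), sqrt(3))
undo the shared t-power: t**4 on [0, sqrt(2)/2); log(t**2) on [sqrt(2)/2, sqrt(2)); 2*t**2 on [sqrt(2), sqrt(3))
invert the power substitution to get t**2 on [0, 1/2); log(t) on [1/2, 2); 2*t on [2, 3)
integrate the 3 segments split at 2**(3/4)/2, 2**(1/4), then add the results
over [0, 2**(3/4)/2), the kernel integral of t**10 enters the sum
segment 2**(3/4)/2 to 2**(1/4) holds t**2*log(t**4); add its integral
segment [2**(1/4), 3**(1/4)) carries 2*t**6; integrate it

2**(1/2 - s/4)*(-32*2**(s/2)*(s + 2)**2*(s + 10) + 8*2**(s/2)*(s + 2)*(s + 6)*(s + 10)*log(2) - 32*2**(s/2)*(s + 6)*(s + 10) + 24*6**(s/4 + 1/2)*(s + 2)**2*(s + 10) + (s + 2)**2*(s + 6) + 4*(s + 2)*(s + 6)*(s + 10)*log(2) + 16*(s + 6)*(s + 10))/(8*(s + 2)**2*(s + 6)*(s + 10))
  Re(s) > -10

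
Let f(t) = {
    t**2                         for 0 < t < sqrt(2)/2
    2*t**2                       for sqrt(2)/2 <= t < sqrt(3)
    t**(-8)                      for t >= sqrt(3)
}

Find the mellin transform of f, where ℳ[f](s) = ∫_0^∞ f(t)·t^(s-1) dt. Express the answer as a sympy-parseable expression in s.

(sqrt(2)/2)**s*(972*6**(s/2)*(s - 8) - 2*6**(s/2)*(s + 2) - 81*s + 648)/(162*(s - 8)*(s + 2))
  -2 < Re(s) < 8

the power substitution comes off first: t on [0, 1/2); 2*t on [1/2, 3); t**(-4) on [3, ∞)
the 3 pieces separated at sqrt(2)/2, sqrt(3) each add one integral
segment [0, sqrt(2)/2) carries t**2; integrate it
∫ over [sqrt(2)/2, sqrt(3)) of 2*t**2·t^(s-1) joins the sum
segment sqrt(3) to ∞ holds t**(-8); add its integral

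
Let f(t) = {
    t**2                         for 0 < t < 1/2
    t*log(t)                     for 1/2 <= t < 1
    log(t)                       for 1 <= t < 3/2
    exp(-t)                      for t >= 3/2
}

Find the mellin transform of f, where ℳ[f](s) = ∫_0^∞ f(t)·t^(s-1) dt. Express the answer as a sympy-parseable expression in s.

treat the 4 regions marked off by 1/2, 1, 3/2 separately and sum
∫ t**2·t^(s-1) over [0, 1/2)
piece [1/2, 1): integrate t*log(t) against the kernel
piece [1, 3/2): integrate log(t) against the kernel
segment [3/2, ∞) carries exp(-t); integrate it

(4*2**s*s**2*(s + 2)*(s**2 + 2*s + 1)*uppergamma(s, 3/2) - 4*2**s*s**2*(s + 2) + 4*2**s*(s + 2)*(s**2 + 2*s + 1) + 3**s*s*(s + 2)*(-4*log(2) + 4*log(3))*(s**2 + 2*s + 1) - 4*3**s*(s + 2)*(s**2 + 2*s + 1) + s**3*(s + 2)*log(4) + s**2*(s + 2)*log(4) + 2*s**2*(s + 2) + s**2*(s**2 + 2*s + 1))/(4*2**s*s**2*(s + 2)*(s**2 + 2*s + 1))
  Re(s) > -2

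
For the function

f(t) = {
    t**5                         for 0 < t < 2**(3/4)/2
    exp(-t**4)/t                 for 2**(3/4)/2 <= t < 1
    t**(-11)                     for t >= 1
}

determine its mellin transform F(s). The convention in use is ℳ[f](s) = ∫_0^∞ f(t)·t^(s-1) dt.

2**(-s/4 - 11/4)*(2**(s/4 + 3/4)*(s - 11)*(s + 5)*uppergamma(s/4 - 1/4, 1/2) - 2**(s/4 + 3/4)*(s - 11)*(s + 5)*uppergamma(s/4 - 1/4, 1) + 2**(s/4 + 11/4)*(-s - 5) + sqrt(2)*(2*s - 22))/((s - 11)*(s + 5))
  -5 < Re(s) < 11

peel off the shared t-power: t**6 on [0, 2**(3/4)/2); exp(-t**4) on [2**(3/4)/2, 1); t**(-10) on [1, ∞)
peel off the power substitution: t**3 on [0, sqrt(2)/2); exp(-t**2) on [sqrt(2)/2, 1); t**(-5) on [1, ∞)
peel off the power substitution: t**(3/2) on [0, 1/2); exp(-t) on [1/2, 1); t**(-5/2) on [1, ∞)
breakpoints 2**(3/4)/2, 1: one integral from each of the 3 segments
piece [0, 2**(3/4)/2): integrate t**5 against the kernel
the [2**(3/4)/2, 1) slice contributes ∫ exp(-t**4)/t·t^(s-1) dt
piece [1, ∞): integrate t**(-11) against the kernel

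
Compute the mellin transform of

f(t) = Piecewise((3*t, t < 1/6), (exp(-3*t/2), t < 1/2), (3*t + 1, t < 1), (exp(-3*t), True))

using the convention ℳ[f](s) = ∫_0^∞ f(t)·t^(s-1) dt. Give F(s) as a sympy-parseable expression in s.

the common scale on t comes off first: t on [0, 1/2); exp(-t/2) on [1/2, 3/2); t + 1 on [3/2, 3); …
linearity at 1/6, 1/2, 1 turns ℳ[f](s) into 4 summed integrals
piece [0, 1/6): integrate 3*t against the kernel
for t in [1/6, 1/2): the term is ∫ exp(-3*t/2)·t^(s-1)
[1/2, 1) adds the kernel integral of (3*t + 1)
for t in [1, ∞): the term is ∫ exp(-3*t)·t^(s-1)

(2*2**s*s*(s + 1)*uppergamma(s, 3) - 5*3**s*s - 2*3**s + 2*4**s*s*(s + 1)*uppergamma(s, 1/4) - 2*4**s*s*(s + 1)*uppergamma(s, 3/4) + 8*6**s*s + 2*6**s + s)/(2*6**s*s*(s + 1))
  Re(s) > -1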